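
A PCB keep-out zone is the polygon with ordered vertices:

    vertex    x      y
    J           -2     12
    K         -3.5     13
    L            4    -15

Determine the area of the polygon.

17.25

Cross-terms: 16, 0.5, 18  ⇒  Σ = 34.5
Area = |Σ|/2 = 17.25.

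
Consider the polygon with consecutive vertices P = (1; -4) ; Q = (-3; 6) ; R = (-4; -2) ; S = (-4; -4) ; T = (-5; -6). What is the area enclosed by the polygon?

31

Apply Gauss's area formula: 2A = Σ (x_i·y_{i+1} − x_{i+1}·y_i), indices taken mod 5.
Cross-terms: -6, 30, 8, 4, 26  ⇒  Σ = 62
Area = |Σ|/2 = 31.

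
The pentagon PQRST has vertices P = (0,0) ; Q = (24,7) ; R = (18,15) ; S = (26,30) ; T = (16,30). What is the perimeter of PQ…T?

|PQ| = √((24)² + (7)²) = √625 = 25
|QR| = √((-6)² + (8)²) = √100 = 10
|RS| = √((8)² + (15)²) = √289 = 17
|ST| = √((-10)² + (0)²) = √100 = 10
|TP| = √((-16)² + (-30)²) = √1156 = 34
Perimeter = 25 + 10 + 17 + 10 + 34 = 96.

96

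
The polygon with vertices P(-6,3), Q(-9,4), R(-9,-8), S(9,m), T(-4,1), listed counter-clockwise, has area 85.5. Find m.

Write out the shoelace sum; only the two edges meeting at S involve m:
2·Area = [((-9)·m − 9·(-8)) + (9·1 − (-4)·m)] + 105
       = -5·m + 186 = 171
⇒ m = 3.

3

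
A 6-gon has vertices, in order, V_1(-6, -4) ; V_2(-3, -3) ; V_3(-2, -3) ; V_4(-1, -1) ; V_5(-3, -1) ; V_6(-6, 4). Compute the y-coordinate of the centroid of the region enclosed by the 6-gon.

-53/54

Apply the shoelace formula. First the cross-terms c_i = x_i·y_{i+1} − x_{i+1}·y_i:
  6, 3, -1, -2, -18, 48  ⇒  2A = 36, A = 18.
Then Σ (y_i + y_{i+1})·c_i = -106, so ȳ = -106 / (6·18) = -53/54.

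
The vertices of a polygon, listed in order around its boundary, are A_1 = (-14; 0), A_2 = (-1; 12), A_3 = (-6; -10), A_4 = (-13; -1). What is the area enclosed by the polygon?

112

Σ = (-168) + (82) + (-124) + (-14) = -224
Area = |Σ|/2 = 112.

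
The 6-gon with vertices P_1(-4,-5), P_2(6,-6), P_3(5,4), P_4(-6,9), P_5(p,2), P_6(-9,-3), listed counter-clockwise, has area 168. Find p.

-10

Write out the shoelace sum; only the two edges meeting at P_5 involve p:
2·Area = [((-6)·2 − p·9) + (p·(-3) − (-9)·2)] + 210
       = -12·p + 216 = 336
⇒ p = -10.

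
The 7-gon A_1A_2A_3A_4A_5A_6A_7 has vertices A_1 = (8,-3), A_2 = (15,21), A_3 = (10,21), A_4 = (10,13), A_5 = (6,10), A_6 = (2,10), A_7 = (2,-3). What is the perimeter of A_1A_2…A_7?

66

|A_1A_2| = √((7)² + (24)²) = √625 = 25
|A_2A_3| = √((-5)² + (0)²) = √25 = 5
|A_3A_4| = √((0)² + (-8)²) = √64 = 8
|A_4A_5| = √((-4)² + (-3)²) = √25 = 5
|A_5A_6| = √((-4)² + (0)²) = √16 = 4
|A_6A_7| = √((0)² + (-13)²) = √169 = 13
|A_7A_1| = √((6)² + (0)²) = √36 = 6
Perimeter = 25 + 5 + 8 + 5 + 4 + 13 + 6 = 66.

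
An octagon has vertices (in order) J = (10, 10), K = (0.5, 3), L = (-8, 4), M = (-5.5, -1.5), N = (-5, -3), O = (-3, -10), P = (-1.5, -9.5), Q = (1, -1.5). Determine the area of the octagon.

Σ = (25) + (26) + (34) + (9) + (41) + (13.5) + (11.75) + (25) = 185.25
Area = |Σ|/2 = 92.625.

92.625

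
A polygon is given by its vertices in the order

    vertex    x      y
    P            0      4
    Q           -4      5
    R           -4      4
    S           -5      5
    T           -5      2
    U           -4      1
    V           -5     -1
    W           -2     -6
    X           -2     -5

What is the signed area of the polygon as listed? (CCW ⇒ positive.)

32.5

Apply Gauss's area formula: 2A = Σ (x_i·y_{i+1} − x_{i+1}·y_i), indices taken mod 9.
Cross-terms: 16, 4, 0, 15, 3, 9, 28, -2, -8  ⇒  Σ = 65
Signed area = Σ/2 = 32.5 (positive ⇒ counter-clockwise traversal).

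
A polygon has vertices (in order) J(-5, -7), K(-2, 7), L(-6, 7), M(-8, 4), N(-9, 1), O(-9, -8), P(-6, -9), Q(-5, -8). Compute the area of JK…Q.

75.5

Apply the surveyor's formula: 2A = Σ (x_i·y_{i+1} − x_{i+1}·y_i), indices taken mod 8.
Cross-terms: -49, 28, 32, 28, 81, 33, 3, -5  ⇒  Σ = 151
Area = |Σ|/2 = 75.5.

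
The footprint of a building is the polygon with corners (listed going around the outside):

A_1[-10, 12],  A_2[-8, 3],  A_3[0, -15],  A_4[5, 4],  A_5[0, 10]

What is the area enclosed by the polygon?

205.5

Σ = (66) + (120) + (75) + (50) + (100) = 411
Area = |Σ|/2 = 205.5.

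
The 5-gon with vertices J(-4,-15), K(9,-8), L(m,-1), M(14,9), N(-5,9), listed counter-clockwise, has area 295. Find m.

8

Write out the shoelace sum; only the two edges meeting at L involve m:
2·Area = [(9·(-1) − m·(-8)) + (m·9 − 14·(-1))] + 449
       = 17·m + 454 = 590
⇒ m = 8.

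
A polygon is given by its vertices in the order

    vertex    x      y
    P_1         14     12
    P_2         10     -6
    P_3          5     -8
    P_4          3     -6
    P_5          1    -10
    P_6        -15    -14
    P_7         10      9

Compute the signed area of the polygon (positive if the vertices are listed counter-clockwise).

-224.5

Apply the shoelace (surveyor's) formula: 2A = Σ (x_i·y_{i+1} − x_{i+1}·y_i), indices taken mod 7.
Cross-terms: -204, -50, -6, -24, -164, 5, -6  ⇒  Σ = -449
Signed area = Σ/2 = -224.5 (negative ⇒ clockwise traversal).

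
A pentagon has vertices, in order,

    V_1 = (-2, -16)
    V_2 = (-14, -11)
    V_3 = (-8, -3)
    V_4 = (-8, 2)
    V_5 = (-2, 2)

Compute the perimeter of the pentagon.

52

|V_1V_2| = √((-12)² + (5)²) = √169 = 13
|V_2V_3| = √((6)² + (8)²) = √100 = 10
|V_3V_4| = √((0)² + (5)²) = √25 = 5
|V_4V_5| = √((6)² + (0)²) = √36 = 6
|V_5V_1| = √((0)² + (-18)²) = √324 = 18
Perimeter = 13 + 10 + 5 + 6 + 18 = 52.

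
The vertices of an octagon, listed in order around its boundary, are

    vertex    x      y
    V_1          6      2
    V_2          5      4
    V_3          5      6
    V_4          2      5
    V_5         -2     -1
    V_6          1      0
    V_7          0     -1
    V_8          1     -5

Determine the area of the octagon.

39

Apply Gauss's area formula: 2A = Σ (x_i·y_{i+1} − x_{i+1}·y_i), indices taken mod 8.
V_1→V_2: (6)(4) − (5)(2) = 14
V_2→V_3: (5)(6) − (5)(4) = 10
V_3→V_4: (5)(5) − (2)(6) = 13
V_4→V_5: (2)(-1) − (-2)(5) = 8
V_5→V_6: (-2)(0) − (1)(-1) = 1
V_6→V_7: (1)(-1) − (0)(0) = -1
V_7→V_8: (0)(-5) − (1)(-1) = 1
V_8→V_1: (1)(2) − (6)(-5) = 32
Σ = 78
Area = |Σ|/2 = 39.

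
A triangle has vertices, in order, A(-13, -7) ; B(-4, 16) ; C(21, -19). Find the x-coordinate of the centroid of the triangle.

4/3

Apply Gauss's area formula. First the cross-terms c_i = x_i·y_{i+1} − x_{i+1}·y_i:
  -236, -260, -394  ⇒  2A = -890, A = -445.
Then Σ (x_i + x_{i+1})·c_i = -3560, so x̄ = -3560 / (6·(-445)) = 4/3.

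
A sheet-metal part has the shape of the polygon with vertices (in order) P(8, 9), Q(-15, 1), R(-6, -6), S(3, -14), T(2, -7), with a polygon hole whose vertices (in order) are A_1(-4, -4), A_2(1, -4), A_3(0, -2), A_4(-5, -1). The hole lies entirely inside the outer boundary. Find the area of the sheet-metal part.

Outer boundary:
Cross-terms: 143, 96, 102, 7, 74  ⇒  Σ = 422
Area = |Σ|/2 = 211.
Hole:
Apply the shoelace formula: 2A = Σ (x_i·y_{i+1} − x_{i+1}·y_i), indices taken mod 4.
A_1→A_2: (-4)(-4) − (1)(-4) = 20
A_2→A_3: (1)(-2) − (0)(-4) = -2
A_3→A_4: (0)(-1) − (-5)(-2) = -10
A_4→A_1: (-5)(-4) − (-4)(-1) = 16
Σ = 24
Area = |Σ|/2 = 12.
Net area = 211 − 12 = 199.

199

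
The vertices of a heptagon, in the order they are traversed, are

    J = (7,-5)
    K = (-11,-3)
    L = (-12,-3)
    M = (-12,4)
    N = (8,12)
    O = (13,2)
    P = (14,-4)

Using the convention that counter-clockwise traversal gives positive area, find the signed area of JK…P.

-300.5

Cross-terms: -76, -3, -84, -176, -140, -80, -42  ⇒  Σ = -601
Signed area = Σ/2 = -300.5 (negative ⇒ clockwise traversal).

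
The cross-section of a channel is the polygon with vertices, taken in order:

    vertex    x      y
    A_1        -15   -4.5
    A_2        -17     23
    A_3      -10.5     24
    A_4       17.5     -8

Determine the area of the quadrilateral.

Apply Gauss's area formula: 2A = Σ (x_i·y_{i+1} − x_{i+1}·y_i), indices taken mod 4.
Σ = (-421.5) + (-166.5) + (-336) + (-198.75) = -1122.75
Area = |Σ|/2 = 561.375.

561.375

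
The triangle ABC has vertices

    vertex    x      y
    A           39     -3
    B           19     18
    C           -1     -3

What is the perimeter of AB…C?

|AB| = √((-20)² + (21)²) = √841 = 29
|BC| = √((-20)² + (-21)²) = √841 = 29
|CA| = √((40)² + (0)²) = √1600 = 40
Perimeter = 29 + 29 + 40 = 98.

98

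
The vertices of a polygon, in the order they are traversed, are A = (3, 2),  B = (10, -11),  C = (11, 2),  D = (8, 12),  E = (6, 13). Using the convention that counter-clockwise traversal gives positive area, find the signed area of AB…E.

Cross-terms: -53, 141, 116, 32, -27  ⇒  Σ = 209
Signed area = Σ/2 = 104.5 (positive ⇒ counter-clockwise traversal).

104.5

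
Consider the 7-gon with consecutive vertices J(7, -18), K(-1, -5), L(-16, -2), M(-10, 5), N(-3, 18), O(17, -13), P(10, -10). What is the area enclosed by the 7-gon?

Apply the surveyor's formula: 2A = Σ (x_i·y_{i+1} − x_{i+1}·y_i), indices taken mod 7.
Cross-terms: -53, -78, -100, -165, -267, -40, -110  ⇒  Σ = -813
Area = |Σ|/2 = 406.5.

406.5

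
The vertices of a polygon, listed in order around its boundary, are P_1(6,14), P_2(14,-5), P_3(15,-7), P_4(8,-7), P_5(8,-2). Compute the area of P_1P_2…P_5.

67

Apply the surveyor's formula: 2A = Σ (x_i·y_{i+1} − x_{i+1}·y_i), indices taken mod 5.
Σ = (-226) + (-23) + (-49) + (40) + (124) = -134
Area = |Σ|/2 = 67.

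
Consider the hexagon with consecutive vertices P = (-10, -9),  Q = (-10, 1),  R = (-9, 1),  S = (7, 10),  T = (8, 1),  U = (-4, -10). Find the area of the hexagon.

205.5

Apply the surveyor's formula: 2A = Σ (x_i·y_{i+1} − x_{i+1}·y_i), indices taken mod 6.
Σ = (-100) + (-1) + (-97) + (-73) + (-76) + (-64) = -411
Area = |Σ|/2 = 205.5.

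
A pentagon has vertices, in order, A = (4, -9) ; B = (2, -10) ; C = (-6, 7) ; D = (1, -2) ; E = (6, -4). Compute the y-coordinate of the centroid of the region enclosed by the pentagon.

-1027/279

Apply the shoelace formula. First the cross-terms c_i = x_i·y_{i+1} − x_{i+1}·y_i:
  -22, -46, 5, 8, -38  ⇒  2A = -93, A = -46.5.
Then Σ (y_i + y_{i+1})·c_i = 1027, so ȳ = 1027 / (6·(-46.5)) = -1027/279.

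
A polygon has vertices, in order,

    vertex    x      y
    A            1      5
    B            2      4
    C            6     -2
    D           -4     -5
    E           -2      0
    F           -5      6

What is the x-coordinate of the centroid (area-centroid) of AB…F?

2/15

Apply the shoelace (surveyor's) formula. First the cross-terms c_i = x_i·y_{i+1} − x_{i+1}·y_i:
  -6, -28, -38, -10, -12, -31  ⇒  2A = -125, A = -62.5.
Then Σ (x_i + x_{i+1})·c_i = -50, so x̄ = -50 / (6·(-62.5)) = 2/15.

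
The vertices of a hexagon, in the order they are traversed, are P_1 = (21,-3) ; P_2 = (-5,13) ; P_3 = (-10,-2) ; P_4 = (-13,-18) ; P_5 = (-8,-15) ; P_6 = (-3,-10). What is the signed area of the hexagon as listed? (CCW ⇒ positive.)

428.5

Apply Gauss's area formula: 2A = Σ (x_i·y_{i+1} − x_{i+1}·y_i), indices taken mod 6.
Cross-terms: 258, 140, 154, 51, 35, 219  ⇒  Σ = 857
Signed area = Σ/2 = 428.5 (positive ⇒ counter-clockwise traversal).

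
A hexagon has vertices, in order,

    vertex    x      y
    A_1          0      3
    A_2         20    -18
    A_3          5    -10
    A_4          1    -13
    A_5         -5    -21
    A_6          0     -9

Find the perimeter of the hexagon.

86

|A_1A_2| = √((20)² + (-21)²) = √841 = 29
|A_2A_3| = √((-15)² + (8)²) = √289 = 17
|A_3A_4| = √((-4)² + (-3)²) = √25 = 5
|A_4A_5| = √((-6)² + (-8)²) = √100 = 10
|A_5A_6| = √((5)² + (12)²) = √169 = 13
|A_6A_1| = √((0)² + (12)²) = √144 = 12
Perimeter = 29 + 17 + 5 + 10 + 13 + 12 = 86.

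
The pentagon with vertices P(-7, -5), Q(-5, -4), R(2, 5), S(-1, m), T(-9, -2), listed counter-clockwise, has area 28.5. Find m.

The doubled signed area Σ (x_i y_{i+1} − x_{i+1} y_i) is linear in m.
With m=0 it equals 24; the coefficient of m is 11 (from the two edges through S).
So 11·m + 24 = 2·28.5 = 57 ⇒ m = 3.

3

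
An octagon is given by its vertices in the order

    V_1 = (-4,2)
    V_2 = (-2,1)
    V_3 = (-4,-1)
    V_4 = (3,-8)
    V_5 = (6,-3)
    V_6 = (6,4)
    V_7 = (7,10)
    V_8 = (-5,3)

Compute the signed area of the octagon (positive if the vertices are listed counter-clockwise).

113.5

V_1→V_2: (-4)(1) − (-2)(2) = 0
V_2→V_3: (-2)(-1) − (-4)(1) = 6
V_3→V_4: (-4)(-8) − (3)(-1) = 35
V_4→V_5: (3)(-3) − (6)(-8) = 39
V_5→V_6: (6)(4) − (6)(-3) = 42
V_6→V_7: (6)(10) − (7)(4) = 32
V_7→V_8: (7)(3) − (-5)(10) = 71
V_8→V_1: (-5)(2) − (-4)(3) = 2
Σ = 227
Signed area = Σ/2 = 113.5 (positive ⇒ counter-clockwise traversal).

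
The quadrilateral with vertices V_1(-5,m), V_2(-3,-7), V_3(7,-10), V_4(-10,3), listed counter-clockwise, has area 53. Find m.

Write out the shoelace sum; only the two edges meeting at V_1 involve m:
2·Area = [((-10)·m − (-5)·3) + ((-5)·(-7) − (-3)·m)] + 0
       = -7·m + 50 = 106
⇒ m = -8.

-8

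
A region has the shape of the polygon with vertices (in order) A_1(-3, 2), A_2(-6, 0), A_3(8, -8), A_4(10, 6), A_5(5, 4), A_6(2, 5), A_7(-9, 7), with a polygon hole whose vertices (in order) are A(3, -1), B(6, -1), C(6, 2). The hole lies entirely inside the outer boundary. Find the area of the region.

Outer boundary:
Σ = (12) + (48) + (128) + (10) + (17) + (59) + (3) = 277
Area = |Σ|/2 = 138.5.
Hole:
Apply Gauss's area formula: 2A = Σ (x_i·y_{i+1} − x_{i+1}·y_i), indices taken mod 3.
Σ = (3) + (18) + (-12) = 9
Area = |Σ|/2 = 4.5.
Net area = 138.5 − 4.5 = 134.

134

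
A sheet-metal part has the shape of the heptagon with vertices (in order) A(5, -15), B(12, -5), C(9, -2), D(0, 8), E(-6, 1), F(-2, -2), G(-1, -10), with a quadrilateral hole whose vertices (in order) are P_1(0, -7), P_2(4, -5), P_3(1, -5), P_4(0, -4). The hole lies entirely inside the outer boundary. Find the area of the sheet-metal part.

192

Outer boundary:
Apply Gauss's area formula: 2A = Σ (x_i·y_{i+1} − x_{i+1}·y_i), indices taken mod 7.
Σ = (155) + (21) + (72) + (48) + (14) + (18) + (65) = 393
Area = |Σ|/2 = 196.5.
Hole:
Apply the shoelace (surveyor's) formula: 2A = Σ (x_i·y_{i+1} − x_{i+1}·y_i), indices taken mod 4.
Σ = (28) + (-15) + (-4) + (0) = 9
Area = |Σ|/2 = 4.5.
Net area = 196.5 − 4.5 = 192.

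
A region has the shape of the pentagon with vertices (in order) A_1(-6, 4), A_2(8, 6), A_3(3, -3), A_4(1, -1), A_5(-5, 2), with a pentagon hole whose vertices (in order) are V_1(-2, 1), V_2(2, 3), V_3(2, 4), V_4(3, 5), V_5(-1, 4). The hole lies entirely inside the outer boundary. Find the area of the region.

52.5

Outer boundary:
Σ = (-68) + (-42) + (0) + (-3) + (-8) = -121
Area = |Σ|/2 = 60.5.
Hole:
Apply the surveyor's formula: 2A = Σ (x_i·y_{i+1} − x_{i+1}·y_i), indices taken mod 5.
Cross-terms: -8, 2, -2, 17, 7  ⇒  Σ = 16
Area = |Σ|/2 = 8.
Net area = 60.5 − 8 = 52.5.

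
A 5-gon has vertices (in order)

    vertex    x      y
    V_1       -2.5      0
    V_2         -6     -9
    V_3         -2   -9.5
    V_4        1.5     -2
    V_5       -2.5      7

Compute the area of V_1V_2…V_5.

Apply the shoelace (surveyor's) formula: 2A = Σ (x_i·y_{i+1} − x_{i+1}·y_i), indices taken mod 5.
Σ = (22.5) + (39) + (18.25) + (5.5) + (17.5) = 102.75
Area = |Σ|/2 = 51.375.

51.375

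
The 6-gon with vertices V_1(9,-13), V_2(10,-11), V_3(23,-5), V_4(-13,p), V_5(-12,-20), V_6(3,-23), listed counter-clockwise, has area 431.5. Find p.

-2

Write out the shoelace sum; only the two edges meeting at V_4 involve p:
2·Area = [(23·p − (-13)·(-5)) + ((-13)·(-20) − (-12)·p)] + 738
       = 35·p + 933 = 863
⇒ p = -2.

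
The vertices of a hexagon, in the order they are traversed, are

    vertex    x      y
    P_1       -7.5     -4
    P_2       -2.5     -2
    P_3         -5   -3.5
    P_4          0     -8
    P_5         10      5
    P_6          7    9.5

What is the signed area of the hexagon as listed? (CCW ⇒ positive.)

113.5

Apply the surveyor's formula: 2A = Σ (x_i·y_{i+1} − x_{i+1}·y_i), indices taken mod 6.
Σ = (5) + (-1.25) + (40) + (80) + (60) + (43.25) = 227
Signed area = Σ/2 = 113.5 (positive ⇒ counter-clockwise traversal).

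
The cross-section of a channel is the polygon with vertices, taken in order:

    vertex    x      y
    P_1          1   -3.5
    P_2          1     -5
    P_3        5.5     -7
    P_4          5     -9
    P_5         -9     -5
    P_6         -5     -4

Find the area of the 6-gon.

34.5

Cross-terms: -1.5, 20.5, -14.5, -106, 11, 21.5  ⇒  Σ = -69
Area = |Σ|/2 = 34.5.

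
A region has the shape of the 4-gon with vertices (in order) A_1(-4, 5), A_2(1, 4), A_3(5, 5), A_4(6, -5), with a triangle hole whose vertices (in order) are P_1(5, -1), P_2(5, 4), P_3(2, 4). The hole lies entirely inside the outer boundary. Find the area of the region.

Outer boundary:
Apply Gauss's area formula: 2A = Σ (x_i·y_{i+1} − x_{i+1}·y_i), indices taken mod 4.
Cross-terms: -21, -15, -55, 10  ⇒  Σ = -81
Area = |Σ|/2 = 40.5.
Hole:
Apply the shoelace (surveyor's) formula: 2A = Σ (x_i·y_{i+1} − x_{i+1}·y_i), indices taken mod 3.
Σ = (25) + (12) + (-22) = 15
Area = |Σ|/2 = 7.5.
Net area = 40.5 − 7.5 = 33.

33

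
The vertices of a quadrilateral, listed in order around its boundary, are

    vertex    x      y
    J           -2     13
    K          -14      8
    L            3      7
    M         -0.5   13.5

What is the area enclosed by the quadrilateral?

Apply the shoelace formula: 2A = Σ (x_i·y_{i+1} − x_{i+1}·y_i), indices taken mod 4.
Cross-terms: 166, -122, 44, 20.5  ⇒  Σ = 108.5
Area = |Σ|/2 = 54.25.

54.25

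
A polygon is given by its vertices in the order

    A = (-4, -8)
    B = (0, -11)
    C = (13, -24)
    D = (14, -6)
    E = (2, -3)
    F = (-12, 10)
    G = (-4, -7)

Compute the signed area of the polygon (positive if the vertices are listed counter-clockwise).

263.5

Apply the shoelace formula: 2A = Σ (x_i·y_{i+1} − x_{i+1}·y_i), indices taken mod 7.
Σ = (44) + (143) + (258) + (-30) + (-16) + (124) + (4) = 527
Signed area = Σ/2 = 263.5 (positive ⇒ counter-clockwise traversal).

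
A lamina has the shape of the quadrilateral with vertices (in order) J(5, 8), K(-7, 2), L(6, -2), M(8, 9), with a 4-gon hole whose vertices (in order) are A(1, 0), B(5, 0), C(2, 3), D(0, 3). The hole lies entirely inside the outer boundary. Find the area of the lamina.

Outer boundary:
Apply the shoelace (surveyor's) formula: 2A = Σ (x_i·y_{i+1} − x_{i+1}·y_i), indices taken mod 4.
Cross-terms: 66, 2, 70, 19  ⇒  Σ = 157
Area = |Σ|/2 = 78.5.
Hole:
Apply the shoelace (surveyor's) formula: 2A = Σ (x_i·y_{i+1} − x_{i+1}·y_i), indices taken mod 4.
Cross-terms: 0, 15, 6, -3  ⇒  Σ = 18
Area = |Σ|/2 = 9.
Net area = 78.5 − 9 = 69.5.

69.5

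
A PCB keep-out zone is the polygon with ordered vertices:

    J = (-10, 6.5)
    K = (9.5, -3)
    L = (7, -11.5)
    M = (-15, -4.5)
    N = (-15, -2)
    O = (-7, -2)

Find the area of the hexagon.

205.5

Apply the shoelace formula: 2A = Σ (x_i·y_{i+1} − x_{i+1}·y_i), indices taken mod 6.
Cross-terms: -31.75, -88.25, -204, -37.5, 16, -65.5  ⇒  Σ = -411
Area = |Σ|/2 = 205.5.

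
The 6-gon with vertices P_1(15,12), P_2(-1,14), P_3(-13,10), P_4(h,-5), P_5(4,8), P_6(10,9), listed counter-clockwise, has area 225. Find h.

The doubled signed area Σ (x_i y_{i+1} − x_{i+1} y_i) is linear in h.
With h=0 it equals 420; the coefficient of h is -2 (from the two edges through P_4).
So -2·h + 420 = 2·225 = 450 ⇒ h = -15.

-15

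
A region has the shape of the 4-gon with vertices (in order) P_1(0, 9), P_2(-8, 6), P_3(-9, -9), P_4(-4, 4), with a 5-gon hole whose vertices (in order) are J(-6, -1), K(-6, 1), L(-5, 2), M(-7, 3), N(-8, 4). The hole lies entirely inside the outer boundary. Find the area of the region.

Outer boundary:
Apply the shoelace formula: 2A = Σ (x_i·y_{i+1} − x_{i+1}·y_i), indices taken mod 4.
Cross-terms: 72, 126, -72, -36  ⇒  Σ = 90
Area = |Σ|/2 = 45.
Hole:
Apply the shoelace (surveyor's) formula: 2A = Σ (x_i·y_{i+1} − x_{i+1}·y_i), indices taken mod 5.
J→K: (-6)(1) − (-6)(-1) = -12
K→L: (-6)(2) − (-5)(1) = -7
L→M: (-5)(3) − (-7)(2) = -1
M→N: (-7)(4) − (-8)(3) = -4
N→J: (-8)(-1) − (-6)(4) = 32
Σ = 8
Area = |Σ|/2 = 4.
Net area = 45 − 4 = 41.

41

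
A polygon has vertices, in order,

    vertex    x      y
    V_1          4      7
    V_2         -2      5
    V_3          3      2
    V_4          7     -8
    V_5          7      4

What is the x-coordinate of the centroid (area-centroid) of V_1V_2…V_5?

Apply Gauss's area formula. First the cross-terms c_i = x_i·y_{i+1} − x_{i+1}·y_i:
  34, -19, -38, 84, 33  ⇒  2A = 94, A = 47.
Then Σ (x_i + x_{i+1})·c_i = 1208, so x̄ = 1208 / (6·47) = 604/141.

604/141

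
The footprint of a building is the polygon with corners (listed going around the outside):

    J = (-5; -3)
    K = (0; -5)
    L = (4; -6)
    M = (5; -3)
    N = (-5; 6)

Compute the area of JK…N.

61.5

Apply Gauss's area formula: 2A = Σ (x_i·y_{i+1} − x_{i+1}·y_i), indices taken mod 5.
Σ = (25) + (20) + (18) + (15) + (45) = 123
Area = |Σ|/2 = 61.5.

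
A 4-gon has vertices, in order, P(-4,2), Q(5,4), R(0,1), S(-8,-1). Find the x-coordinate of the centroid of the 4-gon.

Apply the shoelace formula. First the cross-terms c_i = x_i·y_{i+1} − x_{i+1}·y_i:
  -26, 5, 8, -20  ⇒  2A = -33, A = -16.5.
Then Σ (x_i + x_{i+1})·c_i = 175, so x̄ = 175 / (6·(-16.5)) = -175/99.

-175/99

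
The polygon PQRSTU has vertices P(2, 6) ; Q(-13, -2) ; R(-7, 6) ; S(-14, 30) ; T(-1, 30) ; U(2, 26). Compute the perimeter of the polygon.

90

|PQ| = √((-15)² + (-8)²) = √289 = 17
|QR| = √((6)² + (8)²) = √100 = 10
|RS| = √((-7)² + (24)²) = √625 = 25
|ST| = √((13)² + (0)²) = √169 = 13
|TU| = √((3)² + (-4)²) = √25 = 5
|UP| = √((0)² + (-20)²) = √400 = 20
Perimeter = 17 + 10 + 25 + 13 + 5 + 20 = 90.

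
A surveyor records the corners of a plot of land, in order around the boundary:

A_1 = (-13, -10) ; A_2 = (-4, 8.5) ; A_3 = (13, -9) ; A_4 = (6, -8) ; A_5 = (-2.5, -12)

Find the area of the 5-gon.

249

A_1→A_2: (-13)(8.5) − (-4)(-10) = -150.5
A_2→A_3: (-4)(-9) − (13)(8.5) = -74.5
A_3→A_4: (13)(-8) − (6)(-9) = -50
A_4→A_5: (6)(-12) − (-2.5)(-8) = -92
A_5→A_1: (-2.5)(-10) − (-13)(-12) = -131
Σ = -498
Area = |Σ|/2 = 249.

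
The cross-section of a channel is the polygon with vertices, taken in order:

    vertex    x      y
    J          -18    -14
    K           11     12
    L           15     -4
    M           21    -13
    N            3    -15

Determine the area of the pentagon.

492.5

Apply the shoelace formula: 2A = Σ (x_i·y_{i+1} − x_{i+1}·y_i), indices taken mod 5.
Σ = (-62) + (-224) + (-111) + (-276) + (-312) = -985
Area = |Σ|/2 = 492.5.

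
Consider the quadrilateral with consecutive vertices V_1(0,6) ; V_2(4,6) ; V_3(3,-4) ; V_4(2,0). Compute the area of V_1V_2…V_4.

Apply the shoelace (surveyor's) formula: 2A = Σ (x_i·y_{i+1} − x_{i+1}·y_i), indices taken mod 4.
Cross-terms: -24, -34, 8, 12  ⇒  Σ = -38
Area = |Σ|/2 = 19.

19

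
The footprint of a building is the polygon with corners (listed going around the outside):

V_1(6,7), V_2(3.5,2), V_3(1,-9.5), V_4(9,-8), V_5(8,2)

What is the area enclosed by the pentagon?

Σ = (-12.5) + (-35.25) + (77.5) + (82) + (44) = 155.75
Area = |Σ|/2 = 77.875.

77.875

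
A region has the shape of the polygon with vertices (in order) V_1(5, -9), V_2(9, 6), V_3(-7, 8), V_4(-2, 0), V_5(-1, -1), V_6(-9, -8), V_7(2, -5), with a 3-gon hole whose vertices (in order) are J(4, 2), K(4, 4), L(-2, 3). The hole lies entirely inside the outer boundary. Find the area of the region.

149

Outer boundary:
Apply the shoelace formula: 2A = Σ (x_i·y_{i+1} − x_{i+1}·y_i), indices taken mod 7.
Cross-terms: 111, 114, 16, 2, -1, 61, 7  ⇒  Σ = 310
Area = |Σ|/2 = 155.
Hole:
Σ = (8) + (20) + (-16) = 12
Area = |Σ|/2 = 6.
Net area = 155 − 6 = 149.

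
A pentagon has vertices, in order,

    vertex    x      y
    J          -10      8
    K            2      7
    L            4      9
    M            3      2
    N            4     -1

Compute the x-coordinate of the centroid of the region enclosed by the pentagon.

Apply Gauss's area formula. First the cross-terms c_i = x_i·y_{i+1} − x_{i+1}·y_i:
  -86, -10, -19, -11, 22  ⇒  2A = -104, A = -52.
Then Σ (x_i + x_{i+1})·c_i = 286, so x̄ = 286 / (6·(-52)) = -11/12.

-11/12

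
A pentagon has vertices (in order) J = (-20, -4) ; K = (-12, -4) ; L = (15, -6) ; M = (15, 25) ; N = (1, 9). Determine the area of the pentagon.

Apply the shoelace formula: 2A = Σ (x_i·y_{i+1} − x_{i+1}·y_i), indices taken mod 5.
Σ = (32) + (132) + (465) + (110) + (176) = 915
Area = |Σ|/2 = 457.5.

457.5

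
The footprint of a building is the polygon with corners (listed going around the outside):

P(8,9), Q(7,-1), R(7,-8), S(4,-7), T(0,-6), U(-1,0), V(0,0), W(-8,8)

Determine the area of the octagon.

Apply the shoelace formula: 2A = Σ (x_i·y_{i+1} − x_{i+1}·y_i), indices taken mod 8.
Σ = (-71) + (-49) + (-17) + (-24) + (-6) + (0) + (0) + (-136) = -303
Area = |Σ|/2 = 151.5.

151.5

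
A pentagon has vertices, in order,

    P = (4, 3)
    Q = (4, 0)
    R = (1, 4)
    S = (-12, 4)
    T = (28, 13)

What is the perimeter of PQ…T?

88

|PQ| = √((0)² + (-3)²) = √9 = 3
|QR| = √((-3)² + (4)²) = √25 = 5
|RS| = √((-13)² + (0)²) = √169 = 13
|ST| = √((40)² + (9)²) = √1681 = 41
|TP| = √((-24)² + (-10)²) = √676 = 26
Perimeter = 3 + 5 + 13 + 41 + 26 = 88.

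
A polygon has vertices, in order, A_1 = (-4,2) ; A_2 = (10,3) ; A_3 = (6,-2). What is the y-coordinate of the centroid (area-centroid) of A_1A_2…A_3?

Apply the shoelace (surveyor's) formula. First the cross-terms c_i = x_i·y_{i+1} − x_{i+1}·y_i:
  -32, -38, 4  ⇒  2A = -66, A = -33.
Then Σ (y_i + y_{i+1})·c_i = -198, so ȳ = -198 / (6·(-33)) = 1.

1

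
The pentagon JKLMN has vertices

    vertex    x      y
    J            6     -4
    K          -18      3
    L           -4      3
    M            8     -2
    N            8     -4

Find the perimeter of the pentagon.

|JK| = √((-24)² + (7)²) = √625 = 25
|KL| = √((14)² + (0)²) = √196 = 14
|LM| = √((12)² + (-5)²) = √169 = 13
|MN| = √((0)² + (-2)²) = √4 = 2
|NJ| = √((-2)² + (0)²) = √4 = 2
Perimeter = 25 + 14 + 13 + 2 + 2 = 56.

56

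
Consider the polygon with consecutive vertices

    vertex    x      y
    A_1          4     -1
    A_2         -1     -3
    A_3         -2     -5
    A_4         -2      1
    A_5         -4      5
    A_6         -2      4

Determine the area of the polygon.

26

A_1→A_2: (4)(-3) − (-1)(-1) = -13
A_2→A_3: (-1)(-5) − (-2)(-3) = -1
A_3→A_4: (-2)(1) − (-2)(-5) = -12
A_4→A_5: (-2)(5) − (-4)(1) = -6
A_5→A_6: (-4)(4) − (-2)(5) = -6
A_6→A_1: (-2)(-1) − (4)(4) = -14
Σ = -52
Area = |Σ|/2 = 26.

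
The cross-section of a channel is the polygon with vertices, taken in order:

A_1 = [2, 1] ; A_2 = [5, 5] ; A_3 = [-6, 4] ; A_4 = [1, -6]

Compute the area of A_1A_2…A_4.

50

Apply the shoelace formula: 2A = Σ (x_i·y_{i+1} − x_{i+1}·y_i), indices taken mod 4.
Σ = (5) + (50) + (32) + (13) = 100
Area = |Σ|/2 = 50.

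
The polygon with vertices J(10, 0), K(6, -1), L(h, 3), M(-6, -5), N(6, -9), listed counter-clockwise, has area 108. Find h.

The doubled signed area Σ (x_i y_{i+1} − x_{i+1} y_i) is linear in h.
With h=0 it equals 200; the coefficient of h is -4 (from the two edges through L).
So -4·h + 200 = 2·108 = 216 ⇒ h = -4.

-4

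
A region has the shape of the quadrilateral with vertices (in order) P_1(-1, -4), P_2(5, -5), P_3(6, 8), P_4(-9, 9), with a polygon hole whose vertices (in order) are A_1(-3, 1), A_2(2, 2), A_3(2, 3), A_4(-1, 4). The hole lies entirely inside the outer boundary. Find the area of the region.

125

Outer boundary:
Apply the shoelace (surveyor's) formula: 2A = Σ (x_i·y_{i+1} − x_{i+1}·y_i), indices taken mod 4.
Σ = (25) + (70) + (126) + (45) = 266
Area = |Σ|/2 = 133.
Hole:
Apply the surveyor's formula: 2A = Σ (x_i·y_{i+1} − x_{i+1}·y_i), indices taken mod 4.
Cross-terms: -8, 2, 11, 11  ⇒  Σ = 16
Area = |Σ|/2 = 8.
Net area = 133 − 8 = 125.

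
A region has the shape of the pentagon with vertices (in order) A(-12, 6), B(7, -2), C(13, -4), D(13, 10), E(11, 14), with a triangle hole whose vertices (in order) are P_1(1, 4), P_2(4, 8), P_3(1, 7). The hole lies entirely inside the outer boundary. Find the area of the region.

Outer boundary:
Apply Gauss's area formula: 2A = Σ (x_i·y_{i+1} − x_{i+1}·y_i), indices taken mod 5.
Cross-terms: -18, -2, 182, 72, 234  ⇒  Σ = 468
Area = |Σ|/2 = 234.
Hole:
Σ = (-8) + (20) + (-3) = 9
Area = |Σ|/2 = 4.5.
Net area = 234 − 4.5 = 229.5.

229.5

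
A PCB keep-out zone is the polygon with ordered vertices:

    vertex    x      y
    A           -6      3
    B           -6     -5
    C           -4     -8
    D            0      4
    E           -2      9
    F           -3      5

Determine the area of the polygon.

Cross-terms: 48, 28, -16, 8, 17, 21  ⇒  Σ = 106
Area = |Σ|/2 = 53.

53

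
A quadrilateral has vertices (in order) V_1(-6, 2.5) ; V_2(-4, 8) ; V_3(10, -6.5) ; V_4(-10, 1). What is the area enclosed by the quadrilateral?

Apply the shoelace formula: 2A = Σ (x_i·y_{i+1} − x_{i+1}·y_i), indices taken mod 4.
Σ = (-38) + (-54) + (-55) + (-19) = -166
Area = |Σ|/2 = 83.

83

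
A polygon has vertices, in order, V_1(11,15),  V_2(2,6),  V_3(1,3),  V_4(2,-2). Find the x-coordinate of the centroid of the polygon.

Apply Gauss's area formula. First the cross-terms c_i = x_i·y_{i+1} − x_{i+1}·y_i:
  36, 0, -8, 52  ⇒  2A = 80, A = 40.
Then Σ (x_i + x_{i+1})·c_i = 1120, so x̄ = 1120 / (6·40) = 14/3.

14/3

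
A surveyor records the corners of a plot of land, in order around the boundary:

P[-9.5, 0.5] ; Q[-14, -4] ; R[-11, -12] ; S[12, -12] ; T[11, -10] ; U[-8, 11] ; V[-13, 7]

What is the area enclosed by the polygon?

Σ = (45) + (124) + (276) + (12) + (41) + (87) + (60) = 645
Area = |Σ|/2 = 322.5.

322.5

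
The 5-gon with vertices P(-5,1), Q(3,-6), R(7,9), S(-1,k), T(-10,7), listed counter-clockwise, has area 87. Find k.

3

Write out the shoelace sum; only the two edges meeting at S involve k:
2·Area = [(7·k − (-1)·9) + ((-1)·7 − (-10)·k)] + 121
       = 17·k + 123 = 174
⇒ k = 3.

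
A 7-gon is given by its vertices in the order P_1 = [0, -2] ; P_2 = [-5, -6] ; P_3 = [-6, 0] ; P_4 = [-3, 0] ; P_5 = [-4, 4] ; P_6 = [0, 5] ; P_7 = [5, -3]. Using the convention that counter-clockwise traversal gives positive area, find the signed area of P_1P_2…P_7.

-56.5

Σ = (-10) + (-36) + (0) + (-12) + (-20) + (-25) + (-10) = -113
Signed area = Σ/2 = -56.5 (negative ⇒ clockwise traversal).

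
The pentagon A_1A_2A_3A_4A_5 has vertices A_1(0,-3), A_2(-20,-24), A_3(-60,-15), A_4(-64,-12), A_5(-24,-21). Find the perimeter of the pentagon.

146

|A_1A_2| = √((-20)² + (-21)²) = √841 = 29
|A_2A_3| = √((-40)² + (9)²) = √1681 = 41
|A_3A_4| = √((-4)² + (3)²) = √25 = 5
|A_4A_5| = √((40)² + (-9)²) = √1681 = 41
|A_5A_1| = √((24)² + (18)²) = √900 = 30
Perimeter = 29 + 41 + 5 + 41 + 30 = 146.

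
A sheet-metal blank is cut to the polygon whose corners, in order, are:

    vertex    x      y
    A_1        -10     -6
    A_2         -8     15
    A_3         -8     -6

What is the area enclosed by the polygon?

21

Apply the shoelace (surveyor's) formula: 2A = Σ (x_i·y_{i+1} − x_{i+1}·y_i), indices taken mod 3.
Σ = (-198) + (168) + (-12) = -42
Area = |Σ|/2 = 21.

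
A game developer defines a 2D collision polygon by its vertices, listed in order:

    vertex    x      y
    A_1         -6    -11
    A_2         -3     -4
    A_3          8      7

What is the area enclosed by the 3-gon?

22

Apply the shoelace formula: 2A = Σ (x_i·y_{i+1} − x_{i+1}·y_i), indices taken mod 3.
Σ = (-9) + (11) + (-46) = -44
Area = |Σ|/2 = 22.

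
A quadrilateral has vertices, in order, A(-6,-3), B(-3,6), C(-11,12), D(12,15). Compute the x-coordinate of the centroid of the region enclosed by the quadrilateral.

0

Apply the shoelace (surveyor's) formula. First the cross-terms c_i = x_i·y_{i+1} − x_{i+1}·y_i:
  -45, 30, -309, 54  ⇒  2A = -270, A = -135.
Then Σ (x_i + x_{i+1})·c_i = 0, so x̄ = 0 / (6·(-135)) = 0.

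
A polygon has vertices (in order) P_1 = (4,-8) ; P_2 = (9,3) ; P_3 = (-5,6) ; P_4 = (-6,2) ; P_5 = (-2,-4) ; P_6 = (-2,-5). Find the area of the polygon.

Σ = (84) + (69) + (26) + (28) + (2) + (36) = 245
Area = |Σ|/2 = 122.5.

122.5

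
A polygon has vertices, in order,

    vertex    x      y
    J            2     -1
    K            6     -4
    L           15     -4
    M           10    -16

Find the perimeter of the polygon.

|JK| = √((4)² + (-3)²) = √25 = 5
|KL| = √((9)² + (0)²) = √81 = 9
|LM| = √((-5)² + (-12)²) = √169 = 13
|MJ| = √((-8)² + (15)²) = √289 = 17
Perimeter = 5 + 9 + 13 + 17 = 44.

44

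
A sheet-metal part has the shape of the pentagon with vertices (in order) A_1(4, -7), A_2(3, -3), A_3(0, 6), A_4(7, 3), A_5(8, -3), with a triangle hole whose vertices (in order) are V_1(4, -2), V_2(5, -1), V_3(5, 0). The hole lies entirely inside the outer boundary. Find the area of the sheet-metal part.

Outer boundary:
Apply the surveyor's formula: 2A = Σ (x_i·y_{i+1} − x_{i+1}·y_i), indices taken mod 5.
A_1→A_2: (4)(-3) − (3)(-7) = 9
A_2→A_3: (3)(6) − (0)(-3) = 18
A_3→A_4: (0)(3) − (7)(6) = -42
A_4→A_5: (7)(-3) − (8)(3) = -45
A_5→A_1: (8)(-7) − (4)(-3) = -44
Σ = -104
Area = |Σ|/2 = 52.
Hole:
Cross-terms: 6, 5, -10  ⇒  Σ = 1
Area = |Σ|/2 = 0.5.
Net area = 52 − 0.5 = 51.5.

51.5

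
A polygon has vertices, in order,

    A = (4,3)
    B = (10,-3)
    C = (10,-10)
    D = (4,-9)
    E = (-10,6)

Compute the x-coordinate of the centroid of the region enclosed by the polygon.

Apply Gauss's area formula. First the cross-terms c_i = x_i·y_{i+1} − x_{i+1}·y_i:
  -42, -70, -50, -66, -54  ⇒  2A = -282, A = -141.
Then Σ (x_i + x_{i+1})·c_i = -1968, so x̄ = -1968 / (6·(-141)) = 328/141.

328/141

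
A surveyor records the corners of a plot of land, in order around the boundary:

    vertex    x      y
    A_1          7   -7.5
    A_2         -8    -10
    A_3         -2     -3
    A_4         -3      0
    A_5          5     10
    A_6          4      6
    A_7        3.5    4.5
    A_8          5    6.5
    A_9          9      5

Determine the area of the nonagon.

Apply Gauss's area formula: 2A = Σ (x_i·y_{i+1} − x_{i+1}·y_i), indices taken mod 9.
Σ = (-130) + (4) + (-9) + (-30) + (-10) + (-3) + (0.25) + (-33.5) + (-102.5) = -313.75
Area = |Σ|/2 = 156.875.

156.875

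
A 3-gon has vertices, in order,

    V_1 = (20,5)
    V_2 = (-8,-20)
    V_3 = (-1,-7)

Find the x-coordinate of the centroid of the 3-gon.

11/3

Apply the shoelace (surveyor's) formula. First the cross-terms c_i = x_i·y_{i+1} − x_{i+1}·y_i:
  -360, 36, 135  ⇒  2A = -189, A = -94.5.
Then Σ (x_i + x_{i+1})·c_i = -2079, so x̄ = -2079 / (6·(-94.5)) = 11/3.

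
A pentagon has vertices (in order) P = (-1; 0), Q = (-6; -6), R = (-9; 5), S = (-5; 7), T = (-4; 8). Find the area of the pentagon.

P→Q: (-1)(-6) − (-6)(0) = 6
Q→R: (-6)(5) − (-9)(-6) = -84
R→S: (-9)(7) − (-5)(5) = -38
S→T: (-5)(8) − (-4)(7) = -12
T→P: (-4)(0) − (-1)(8) = 8
Σ = -120
Area = |Σ|/2 = 60.

60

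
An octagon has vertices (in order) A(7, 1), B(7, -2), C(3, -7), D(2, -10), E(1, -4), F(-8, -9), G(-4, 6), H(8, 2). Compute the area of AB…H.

132.5

Apply the surveyor's formula: 2A = Σ (x_i·y_{i+1} − x_{i+1}·y_i), indices taken mod 8.
A→B: (7)(-2) − (7)(1) = -21
B→C: (7)(-7) − (3)(-2) = -43
C→D: (3)(-10) − (2)(-7) = -16
D→E: (2)(-4) − (1)(-10) = 2
E→F: (1)(-9) − (-8)(-4) = -41
F→G: (-8)(6) − (-4)(-9) = -84
G→H: (-4)(2) − (8)(6) = -56
H→A: (8)(1) − (7)(2) = -6
Σ = -265
Area = |Σ|/2 = 132.5.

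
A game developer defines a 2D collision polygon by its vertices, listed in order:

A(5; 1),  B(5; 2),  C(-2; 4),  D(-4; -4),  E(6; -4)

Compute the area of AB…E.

59.5

Cross-terms: 5, 24, 24, 40, 26  ⇒  Σ = 119
Area = |Σ|/2 = 59.5.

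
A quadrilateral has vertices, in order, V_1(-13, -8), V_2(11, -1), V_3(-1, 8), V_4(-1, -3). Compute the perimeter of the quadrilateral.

|V_1V_2| = √((24)² + (7)²) = √625 = 25
|V_2V_3| = √((-12)² + (9)²) = √225 = 15
|V_3V_4| = √((0)² + (-11)²) = √121 = 11
|V_4V_1| = √((-12)² + (-5)²) = √169 = 13
Perimeter = 25 + 15 + 11 + 13 = 64.

64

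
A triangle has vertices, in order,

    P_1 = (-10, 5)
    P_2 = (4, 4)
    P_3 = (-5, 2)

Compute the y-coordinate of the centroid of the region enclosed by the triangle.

Apply Gauss's area formula. First the cross-terms c_i = x_i·y_{i+1} − x_{i+1}·y_i:
  -60, 28, -5  ⇒  2A = -37, A = -18.5.
Then Σ (y_i + y_{i+1})·c_i = -407, so ȳ = -407 / (6·(-18.5)) = 11/3.

11/3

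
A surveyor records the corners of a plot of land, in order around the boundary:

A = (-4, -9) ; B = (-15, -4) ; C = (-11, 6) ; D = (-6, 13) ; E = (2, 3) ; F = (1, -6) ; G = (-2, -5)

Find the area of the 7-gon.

219

Apply the shoelace (surveyor's) formula: 2A = Σ (x_i·y_{i+1} − x_{i+1}·y_i), indices taken mod 7.
A→B: (-4)(-4) − (-15)(-9) = -119
B→C: (-15)(6) − (-11)(-4) = -134
C→D: (-11)(13) − (-6)(6) = -107
D→E: (-6)(3) − (2)(13) = -44
E→F: (2)(-6) − (1)(3) = -15
F→G: (1)(-5) − (-2)(-6) = -17
G→A: (-2)(-9) − (-4)(-5) = -2
Σ = -438
Area = |Σ|/2 = 219.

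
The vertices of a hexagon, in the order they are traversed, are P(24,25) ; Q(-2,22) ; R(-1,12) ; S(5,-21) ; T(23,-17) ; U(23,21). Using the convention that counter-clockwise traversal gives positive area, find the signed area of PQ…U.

940

P→Q: (24)(22) − (-2)(25) = 578
Q→R: (-2)(12) − (-1)(22) = -2
R→S: (-1)(-21) − (5)(12) = -39
S→T: (5)(-17) − (23)(-21) = 398
T→U: (23)(21) − (23)(-17) = 874
U→P: (23)(25) − (24)(21) = 71
Σ = 1880
Signed area = Σ/2 = 940 (positive ⇒ counter-clockwise traversal).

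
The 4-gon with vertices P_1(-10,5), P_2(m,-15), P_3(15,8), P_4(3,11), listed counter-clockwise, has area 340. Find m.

The doubled signed area Σ (x_i y_{i+1} − x_{i+1} y_i) is linear in m.
With m=0 it equals 641; the coefficient of m is 3 (from the two edges through P_2).
So 3·m + 641 = 2·340 = 680 ⇒ m = 13.

13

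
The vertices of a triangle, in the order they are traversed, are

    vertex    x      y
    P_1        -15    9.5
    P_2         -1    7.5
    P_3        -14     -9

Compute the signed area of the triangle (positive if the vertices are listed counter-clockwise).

-128.5

Σ = (-103) + (114) + (-268) = -257
Signed area = Σ/2 = -128.5 (negative ⇒ clockwise traversal).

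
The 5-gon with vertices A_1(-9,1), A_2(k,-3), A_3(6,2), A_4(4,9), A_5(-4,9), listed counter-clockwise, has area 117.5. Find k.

-5

Write out the shoelace sum; only the two edges meeting at A_2 involve k:
2·Area = [((-9)·(-3) − k·1) + (k·2 − 6·(-3))] + 195
       = 1·k + 240 = 235
⇒ k = -5.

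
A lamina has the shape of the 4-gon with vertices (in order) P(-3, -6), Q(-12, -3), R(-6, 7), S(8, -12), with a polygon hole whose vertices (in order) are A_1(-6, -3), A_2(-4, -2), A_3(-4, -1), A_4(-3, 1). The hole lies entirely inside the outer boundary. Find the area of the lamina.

114.5

Outer boundary:
Apply Gauss's area formula: 2A = Σ (x_i·y_{i+1} − x_{i+1}·y_i), indices taken mod 4.
Σ = (-63) + (-102) + (16) + (-84) = -233
Area = |Σ|/2 = 116.5.
Hole:
Apply Gauss's area formula: 2A = Σ (x_i·y_{i+1} − x_{i+1}·y_i), indices taken mod 4.
Cross-terms: 0, -4, -7, 15  ⇒  Σ = 4
Area = |Σ|/2 = 2.
Net area = 116.5 − 2 = 114.5.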